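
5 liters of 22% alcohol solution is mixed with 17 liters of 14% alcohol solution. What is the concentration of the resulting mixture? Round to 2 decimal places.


Solute in mixture 1 = 22% of 5 L = 5*22/100 = 11/10 L
Solute in mixture 2 = 14% of 17 L = 17*14/100 = 119/50 L
Total solute = 11/10 + 119/50 = 87/25 L
Total volume = 5 + 17 = 22 L
Final concentration = 87/25/22 * 100 = 15.82%

15.82


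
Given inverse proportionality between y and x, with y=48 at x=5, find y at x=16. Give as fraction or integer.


Inverse proportion: y = k/x
Find k: k = 5 * 48 = 240
Compute y at x=16: y = 240/16
y = 15

15


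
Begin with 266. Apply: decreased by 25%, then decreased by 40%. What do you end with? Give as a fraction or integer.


Start: 266
Step 1: decrease by 25% => multiply by 75/100
  266 * 75/100 = 399/2
Step 2: decrease by 40% => multiply by 60/100
  399/2 * 60/100 = 1197/10
Final value = 1197/10

1197/10


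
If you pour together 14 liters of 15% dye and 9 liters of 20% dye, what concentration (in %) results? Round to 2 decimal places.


Solute in mixture 1 = 15% of 14 L = 14*15/100 = 21/10 L
Solute in mixture 2 = 20% of 9 L = 9*20/100 = 9/5 L
Total solute = 21/10 + 9/5 = 39/10 L
Total volume = 14 + 9 = 23 L
Final concentration = 39/10/23 * 100 = 16.96%

16.96


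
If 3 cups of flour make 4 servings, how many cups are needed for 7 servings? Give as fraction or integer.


Original: 3 cups for 4 servings
Target servings = 7
Scaling factor = 7/4
New amount = 3 * 7/4
= 21/4
= 21/4 cups

21/4


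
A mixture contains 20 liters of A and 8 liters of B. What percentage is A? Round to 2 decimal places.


Volume of A = 20 L
Volume of B = 8 L
Total volume = 20 + 8 = 28 L
Percentage of A = (20/28) * 100
= 71.43%

71.43


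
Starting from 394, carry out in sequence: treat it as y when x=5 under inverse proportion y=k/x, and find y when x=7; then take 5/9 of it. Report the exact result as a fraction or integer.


Start with 394.
Step 1: Inverse prop: k = (394)*5; new y = k/7 = 394*5/7 = 1970/7
Step 2: Take 5/9: 1970/7 * 5/9 = 9850/63
Final result = 9850/63

9850/63


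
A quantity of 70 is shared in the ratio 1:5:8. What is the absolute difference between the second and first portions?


Total parts = 1 + 5 + 8 = 14
Value per part = 70 / 14 = 5
Shares: 1*5=5, 5*5=25, 8*5=40
Second share = 25, first share = 5
Difference = |25 - 5| = 20

20


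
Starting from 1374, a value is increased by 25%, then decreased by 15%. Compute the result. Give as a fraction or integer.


Start: 1374
Step 1: increase by 25% => multiply by 125/100
  1374 * 125/100 = 3435/2
Step 2: decrease by 15% => multiply by 85/100
  3435/2 * 85/100 = 11679/8
Final value = 11679/8

11679/8


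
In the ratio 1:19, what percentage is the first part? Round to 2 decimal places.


Total parts = 1 + 19 = 20
First part fraction = 1/20
Percentage = (1/20) * 100
= 0.05 * 100
= 5.00%

5.00


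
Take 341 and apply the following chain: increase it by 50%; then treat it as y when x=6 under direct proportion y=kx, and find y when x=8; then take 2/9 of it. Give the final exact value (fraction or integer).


Start with 341.
Step 1: Increase by 50%: 341 * 150/100 = 1023/2
Step 2: Direct prop: k = (1023/2)/6; new y = k*8 = 1023/2*8/6 = 682
Step 3: Take 2/9: 682 * 2/9 = 1364/9
Final result = 1364/9

1364/9


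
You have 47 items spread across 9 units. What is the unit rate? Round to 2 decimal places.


Total items = 47
Number of units = 9
Unit rate = 47 / 9
= 5.22 items per unit

5.22


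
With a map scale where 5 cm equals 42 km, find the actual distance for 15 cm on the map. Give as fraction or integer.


Map scale: 5 cm = 42 km
Measured distance on map = 15 cm
Set up proportion: 15 * 42 / 5
= 630 / 5
= 126 km

126


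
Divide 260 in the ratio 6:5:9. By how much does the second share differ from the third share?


Total parts = 6 + 5 + 9 = 20
Value per part = 260 / 20 = 13
Shares: 6*13=78, 5*13=65, 9*13=117
Second share = 65, third share = 117
Difference = |65 - 117| = 52

52


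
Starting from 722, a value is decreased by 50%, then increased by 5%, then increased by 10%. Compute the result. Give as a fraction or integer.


Start: 722
Step 1: decrease by 50% => multiply by 50/100
  722 * 50/100 = 361
Step 2: increase by 5% => multiply by 105/100
  361 * 105/100 = 7581/20
Step 3: increase by 10% => multiply by 110/100
  7581/20 * 110/100 = 83391/200
Final value = 83391/200

83391/200


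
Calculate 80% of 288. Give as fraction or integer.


Compute 80% of 288
Convert percentage: 80% = 80/100
Multiply: 288 * 80/100
= 23040/100
= 1152/5

1152/5


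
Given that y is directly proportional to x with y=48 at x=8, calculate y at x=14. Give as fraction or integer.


Direct proportion: y = kx
Find k: k = 48/8 = 6
Compute y at x=14: y = 6 * 14
y = 84

84


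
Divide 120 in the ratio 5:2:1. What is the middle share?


Ratio = 5:2:1
Total parts = 5 + 2 + 1 = 8
Value per part = 120 / 8 = 15
First share = 5 * 15 = 75
Middle share = 2 * 15 = 30
Third share = 1 * 15 = 15

30


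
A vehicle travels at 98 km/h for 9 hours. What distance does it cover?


Using distance = speed * time
Speed = 98 km/h
Time = 9 hours
Distance = 98 * 9
= 882 km

882


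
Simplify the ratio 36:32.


Find GCD(36, 32)
GCD = 4
Divide both by 4: 36/4 = 9, 32/4 = 8
Simplified ratio = 9:8

9:8


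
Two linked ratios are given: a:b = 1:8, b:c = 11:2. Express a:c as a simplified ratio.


Given a:b = 1:8 and b:c = 11:2
Make b consistent. Multiply first ratio by 11: a:b = 11:88
Multiply second ratio by 8: b:c = 88:16
Now b = 88 in both, so a:b:c = 11:88:16
Therefore a:c = 11:16
Simplify by GCD: a:c = 11:16

11:16


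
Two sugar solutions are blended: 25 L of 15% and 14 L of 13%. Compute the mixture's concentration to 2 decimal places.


Solute in mixture 1 = 15% of 25 L = 25*15/100 = 15/4 L
Solute in mixture 2 = 13% of 14 L = 14*13/100 = 91/50 L
Total solute = 15/4 + 91/50 = 557/100 L
Total volume = 25 + 14 = 39 L
Final concentration = 557/100/39 * 100 = 14.28%

14.28


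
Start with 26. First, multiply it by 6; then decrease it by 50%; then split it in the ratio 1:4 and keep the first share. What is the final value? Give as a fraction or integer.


Start with 26.
Step 1: Multiply by 6: 26 * 6 = 156
Step 2: Decrease by 50%: 156 * 50/100 = 78
Step 3: Split 1:4, first share = 78 * 1/5 = 78/5
Final result = 78/5

78/5


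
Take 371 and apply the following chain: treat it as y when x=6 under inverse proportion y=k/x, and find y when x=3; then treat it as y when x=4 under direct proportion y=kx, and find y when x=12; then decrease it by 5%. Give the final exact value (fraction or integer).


Start with 371.
Step 1: Inverse prop: k = (371)*6; new y = k/3 = 371*6/3 = 742
Step 2: Direct prop: k = (742)/4; new y = k*12 = 742*12/4 = 2226
Step 3: Decrease by 5%: 2226 * 95/100 = 21147/10
Final result = 21147/10

21147/10


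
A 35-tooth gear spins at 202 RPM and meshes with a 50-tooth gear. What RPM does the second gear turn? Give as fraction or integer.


Gear ratio: teeth_A * RPM_A = teeth_B * RPM_B
35 * 202 = 50 * RPM_B
7070 = 50 * RPM_B
RPM_B = 7070 / 50
RPM_B = 707/5

707/5


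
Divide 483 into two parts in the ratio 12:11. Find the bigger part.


Total parts = 12 + 11 = 23
Value per part = 483 / 23 = 21
First share = 12 * 21 = 252
Second share = 11 * 21 = 231
Larger share = 252

252


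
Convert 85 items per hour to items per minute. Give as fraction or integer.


Converting from per hour to per minute
Rate = 85 items per hour
Divide by 60: 85/60
= 17/12 items per minute

17/12


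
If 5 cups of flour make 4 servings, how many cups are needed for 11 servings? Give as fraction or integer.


Original: 5 cups for 4 servings
Target servings = 11
Scaling factor = 11/4
New amount = 5 * 11/4
= 55/4
= 55/4 cups

55/4


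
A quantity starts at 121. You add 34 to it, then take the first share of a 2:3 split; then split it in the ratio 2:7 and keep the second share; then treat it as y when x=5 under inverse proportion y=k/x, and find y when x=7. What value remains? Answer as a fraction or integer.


Start with 121.
Step 1: Add 34: 121+34=155; split 2:3 first = 155*2/5 = 62
Step 2: Split 2:7, second share = 62 * 7/9 = 434/9
Step 3: Inverse prop: k = (434/9)*5; new y = k/7 = 434/9*5/7 = 310/9
Final result = 310/9

310/9


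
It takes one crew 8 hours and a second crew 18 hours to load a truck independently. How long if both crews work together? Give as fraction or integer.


Rate of A = 1/8 job per hour
Rate of B = 1/18 job per hour
Combined rate = 1/8 + 1/18
Find common denominator: (18 + 8)/(8*18) = 26/144
Combined rate = 13/72 job per hour
Time together = 1 / (13/72) = 72/13 hours

72/13


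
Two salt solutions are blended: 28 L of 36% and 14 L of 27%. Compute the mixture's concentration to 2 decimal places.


Solute in mixture 1 = 36% of 28 L = 28*36/100 = 252/25 L
Solute in mixture 2 = 27% of 14 L = 14*27/100 = 189/50 L
Total solute = 252/25 + 189/50 = 693/50 L
Total volume = 28 + 14 = 42 L
Final concentration = 693/50/42 * 100 = 33.00%

33.00


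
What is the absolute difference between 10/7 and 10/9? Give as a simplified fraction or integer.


Simplify: 10/7 = 10/7 and 10/9 = 10/9
Find common denominator: LCD = 63
Convert: 90/63 and 70/63
Difference = |90 - 70|/63 = 20/63
Simplified = 20/63

20/63


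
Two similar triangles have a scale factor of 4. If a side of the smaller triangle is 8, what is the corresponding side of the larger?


Similar triangles have proportional sides
Scale factor = 4
Smaller side = 8
Corresponding larger side = 8 * 4
= 32

32


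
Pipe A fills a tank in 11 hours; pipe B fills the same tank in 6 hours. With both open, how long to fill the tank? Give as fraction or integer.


Rate of A = 1/11 job per hour
Rate of B = 1/6 job per hour
Combined rate = 1/11 + 1/6
Find common denominator: (6 + 11)/(11*6) = 17/66
Combined rate = 17/66 job per hour
Time together = 1 / (17/66) = 66/17 hours

66/17


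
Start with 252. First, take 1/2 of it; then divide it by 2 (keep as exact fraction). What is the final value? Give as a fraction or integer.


Start with 252.
Step 1: Take 1/2: 252 * 1/2 = 126
Step 2: Divide by 2: 126 / 2 = 63
Final result = 63

63


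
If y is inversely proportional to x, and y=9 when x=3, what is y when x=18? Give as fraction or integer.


Inverse proportion: y = k/x
Find k: k = 3 * 9 = 27
Compute y at x=18: y = 27/18
y = 3/2

3/2


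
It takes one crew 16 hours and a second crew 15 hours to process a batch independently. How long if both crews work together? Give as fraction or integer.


Rate of A = 1/16 job per hour
Rate of B = 1/15 job per hour
Combined rate = 1/16 + 1/15
Find common denominator: (15 + 16)/(16*15) = 31/240
Combined rate = 31/240 job per hour
Time together = 1 / (31/240) = 240/31 hours

240/31


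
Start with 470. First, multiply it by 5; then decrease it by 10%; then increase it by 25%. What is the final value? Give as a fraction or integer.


Start with 470.
Step 1: Multiply by 5: 470 * 5 = 2350
Step 2: Decrease by 10%: 2350 * 90/100 = 2115
Step 3: Increase by 25%: 2115 * 125/100 = 10575/4
Final result = 10575/4

10575/4


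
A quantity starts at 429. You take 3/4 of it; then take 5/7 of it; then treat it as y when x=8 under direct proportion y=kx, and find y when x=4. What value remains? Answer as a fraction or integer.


Start with 429.
Step 1: Take 3/4: 429 * 3/4 = 1287/4
Step 2: Take 5/7: 1287/4 * 5/7 = 6435/28
Step 3: Direct prop: k = (6435/28)/8; new y = k*4 = 6435/28*4/8 = 6435/56
Final result = 6435/56

6435/56


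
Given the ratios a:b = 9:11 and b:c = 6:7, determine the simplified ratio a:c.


Given a:b = 9:11 and b:c = 6:7
Make b consistent. Multiply first ratio by 6: a:b = 54:66
Multiply second ratio by 11: b:c = 66:77
Now b = 66 in both, so a:b:c = 54:66:77
Therefore a:c = 54:77
Simplify by GCD: a:c = 54:77

54:77


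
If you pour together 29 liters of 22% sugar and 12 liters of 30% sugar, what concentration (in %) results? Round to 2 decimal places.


Solute in mixture 1 = 22% of 29 L = 29*22/100 = 319/50 L
Solute in mixture 2 = 30% of 12 L = 12*30/100 = 18/5 L
Total solute = 319/50 + 18/5 = 499/50 L
Total volume = 29 + 12 = 41 L
Final concentration = 499/50/41 * 100 = 24.34%

24.34


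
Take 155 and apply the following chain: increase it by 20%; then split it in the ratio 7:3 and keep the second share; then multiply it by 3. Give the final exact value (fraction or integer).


Start with 155.
Step 1: Increase by 20%: 155 * 120/100 = 186
Step 2: Split 7:3, second share = 186 * 3/10 = 279/5
Step 3: Multiply by 3: 279/5 * 3 = 837/5
Final result = 837/5

837/5


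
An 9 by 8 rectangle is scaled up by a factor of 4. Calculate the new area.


Original dimensions: 9 x 8
Enlargement factor = 4
New width = 9 * 4 = 36
New height = 8 * 4 = 32
New area = 36 * 32 = 1152

1152


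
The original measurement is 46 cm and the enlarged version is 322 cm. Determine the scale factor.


Original length = 46 cm
Scaled length = 322 cm
Scale factor = 322 / 46
= 7

7


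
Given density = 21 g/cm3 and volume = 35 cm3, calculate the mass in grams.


Using mass = density * volume
Density = 21 g/cm3
Volume = 35 cm3
Mass = 21 * 35
= 735 g

735


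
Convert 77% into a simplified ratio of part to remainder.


Part = 77%, Remainder = 23%
Ratio = 77:23
GCD(77, 23) = 1
Simplify: 77:23 = 77:23

77:23


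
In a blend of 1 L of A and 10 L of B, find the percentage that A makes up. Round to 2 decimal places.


Volume of A = 1 L
Volume of B = 10 L
Total volume = 1 + 10 = 11 L
Percentage of A = (1/11) * 100
= 9.09%

9.09


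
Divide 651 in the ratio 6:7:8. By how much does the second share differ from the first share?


Total parts = 6 + 7 + 8 = 21
Value per part = 651 / 21 = 31
Shares: 6*31=186, 7*31=217, 8*31=248
Second share = 217, first share = 186
Difference = |217 - 186| = 31

31


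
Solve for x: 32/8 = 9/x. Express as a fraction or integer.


Setting up: 32/8 = 9/x
Cross multiply: 32 * x = 8 * 9
32x = 72
x = 72/32
x = 9/4

9/4


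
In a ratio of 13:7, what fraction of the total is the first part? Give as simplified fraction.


Total parts = 13 + 7 = 20
First part fraction = 13/20
Simplify: 13/20 = 13/20

13/20


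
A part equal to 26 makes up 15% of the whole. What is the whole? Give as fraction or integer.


Given: 26 is 15% of the whole
Set up: 26 = 15/100 * whole
whole = 26 * 100 / 15
whole = 2600 / 15
whole = 520/3

520/3


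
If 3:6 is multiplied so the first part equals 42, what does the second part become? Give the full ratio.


Original ratio: 3:6
First term target: 42
Scale factor = 42 / 3 = 14
Multiply second term: 6 * 14 = 84
Equivalent ratio = 42:84

42:84


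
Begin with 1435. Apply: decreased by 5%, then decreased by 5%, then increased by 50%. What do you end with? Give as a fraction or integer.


Start: 1435
Step 1: decrease by 5% => multiply by 95/100
  1435 * 95/100 = 5453/4
Step 2: decrease by 5% => multiply by 95/100
  5453/4 * 95/100 = 103607/80
Step 3: increase by 50% => multiply by 150/100
  103607/80 * 150/100 = 310821/160
Final value = 310821/160

310821/160


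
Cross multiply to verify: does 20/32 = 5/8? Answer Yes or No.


Cross multiply to check 20/32 = 5/8
Left cross product: 20 * 8 = 160
Right cross product: 32 * 5 = 160
160 = 160
Equal, so proportions match => Yes

Yes


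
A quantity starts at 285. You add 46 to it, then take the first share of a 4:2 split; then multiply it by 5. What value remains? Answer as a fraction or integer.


Start with 285.
Step 1: Add 46: 285+46=331; split 4:2 first = 331*4/6 = 662/3
Step 2: Multiply by 5: 662/3 * 5 = 3310/3
Final result = 3310/3

3310/3


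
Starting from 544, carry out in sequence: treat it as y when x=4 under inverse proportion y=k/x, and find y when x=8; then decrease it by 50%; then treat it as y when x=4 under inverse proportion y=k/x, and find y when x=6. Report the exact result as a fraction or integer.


Start with 544.
Step 1: Inverse prop: k = (544)*4; new y = k/8 = 544*4/8 = 272
Step 2: Decrease by 50%: 272 * 50/100 = 136
Step 3: Inverse prop: k = (136)*4; new y = k/6 = 136*4/6 = 272/3
Final result = 272/3

272/3


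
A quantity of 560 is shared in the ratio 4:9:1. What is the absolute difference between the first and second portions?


Total parts = 4 + 9 + 1 = 14
Value per part = 560 / 14 = 40
Shares: 4*40=160, 9*40=360, 1*40=40
First share = 160, second share = 360
Difference = |160 - 360| = 200

200


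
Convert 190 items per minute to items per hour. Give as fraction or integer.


Converting from per minute to per hour
Rate = 190 items per minute
Multiply by 60: 190 * 60
= 11400 items per hour

11400


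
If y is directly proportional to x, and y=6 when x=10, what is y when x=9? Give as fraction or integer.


Direct proportion: y = kx
Find k: k = 6/10 = 3/5
Compute y at x=9: y = 3/5 * 9
y = 27/5

27/5


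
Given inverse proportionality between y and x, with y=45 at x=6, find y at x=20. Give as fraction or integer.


Inverse proportion: y = k/x
Find k: k = 6 * 45 = 270
Compute y at x=20: y = 270/20
y = 27/2

27/2


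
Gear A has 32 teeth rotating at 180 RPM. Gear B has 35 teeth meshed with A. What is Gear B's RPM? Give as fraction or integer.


Gear ratio: teeth_A * RPM_A = teeth_B * RPM_B
32 * 180 = 35 * RPM_B
5760 = 35 * RPM_B
RPM_B = 5760 / 35
RPM_B = 1152/7

1152/7


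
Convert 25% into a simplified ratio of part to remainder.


Part = 25%, Remainder = 75%
Ratio = 25:75
GCD(25, 75) = 25
Simplify: 1:3 = 1:3

1:3


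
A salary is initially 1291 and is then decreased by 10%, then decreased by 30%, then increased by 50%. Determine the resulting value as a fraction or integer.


Start: 1291
Step 1: decrease by 10% => multiply by 90/100
  1291 * 90/100 = 11619/10
Step 2: decrease by 30% => multiply by 70/100
  11619/10 * 70/100 = 81333/100
Step 3: increase by 50% => multiply by 150/100
  81333/100 * 150/100 = 243999/200
Final value = 243999/200

243999/200


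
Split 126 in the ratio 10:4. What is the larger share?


Total parts = 10 + 4 = 14
Value per part = 126 / 14 = 9
First share = 10 * 9 = 90
Second share = 4 * 9 = 36
Larger share = 90

90


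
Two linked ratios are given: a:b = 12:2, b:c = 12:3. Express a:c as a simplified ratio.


Given a:b = 12:2 and b:c = 12:3
Make b consistent. Multiply first ratio by 12: a:b = 144:24
Multiply second ratio by 2: b:c = 24:6
Now b = 24 in both, so a:b:c = 144:24:6
Therefore a:c = 144:6
Simplify by GCD: a:c = 24:1

24:1


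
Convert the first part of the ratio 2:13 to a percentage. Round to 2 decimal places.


Total parts = 2 + 13 = 15
First part fraction = 2/15
Percentage = (2/15) * 100
= 0.133333 * 100
= 13.33%

13.33


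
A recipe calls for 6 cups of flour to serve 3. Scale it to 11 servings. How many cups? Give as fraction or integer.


Original: 6 cups for 3 servings
Target servings = 11
Scaling factor = 11/3
New amount = 6 * 11/3
= 66/3
= 22 cups

22


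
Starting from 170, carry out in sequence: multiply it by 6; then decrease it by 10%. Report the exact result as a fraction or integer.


Start with 170.
Step 1: Multiply by 6: 170 * 6 = 1020
Step 2: Decrease by 10%: 1020 * 90/100 = 918
Final result = 918

918


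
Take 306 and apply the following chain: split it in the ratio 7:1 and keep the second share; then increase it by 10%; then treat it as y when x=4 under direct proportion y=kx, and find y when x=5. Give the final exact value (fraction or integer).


Start with 306.
Step 1: Split 7:1, second share = 306 * 1/8 = 153/4
Step 2: Increase by 10%: 153/4 * 110/100 = 1683/40
Step 3: Direct prop: k = (1683/40)/4; new y = k*5 = 1683/40*5/4 = 1683/32
Final result = 1683/32

1683/32


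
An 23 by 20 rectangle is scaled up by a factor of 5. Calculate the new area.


Original dimensions: 23 x 20
Enlargement factor = 5
New width = 23 * 5 = 115
New height = 20 * 5 = 100
New area = 115 * 100 = 11500

11500


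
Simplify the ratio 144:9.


Find GCD(144, 9)
GCD = 9
Divide both by 9: 144/9 = 16, 9/9 = 1
Simplified ratio = 16:1

16:1


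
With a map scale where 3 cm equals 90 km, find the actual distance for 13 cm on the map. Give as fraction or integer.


Map scale: 3 cm = 90 km
Measured distance on map = 13 cm
Set up proportion: 13 * 90 / 3
= 1170 / 3
= 390 km

390


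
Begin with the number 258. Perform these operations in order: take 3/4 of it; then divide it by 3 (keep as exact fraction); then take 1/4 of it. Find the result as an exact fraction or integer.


Start with 258.
Step 1: Take 3/4: 258 * 3/4 = 387/2
Step 2: Divide by 3: 387/2 / 3 = 129/2
Step 3: Take 1/4: 129/2 * 1/4 = 129/8
Final result = 129/8

129/8


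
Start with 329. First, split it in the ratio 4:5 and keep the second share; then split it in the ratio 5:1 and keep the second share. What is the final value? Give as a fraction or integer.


Start with 329.
Step 1: Split 4:5, second share = 329 * 5/9 = 1645/9
Step 2: Split 5:1, second share = 1645/9 * 1/6 = 1645/54
Final result = 1645/54

1645/54


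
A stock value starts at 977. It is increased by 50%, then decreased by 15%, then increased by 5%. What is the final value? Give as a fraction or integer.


Start: 977
Step 1: increase by 50% => multiply by 150/100
  977 * 150/100 = 2931/2
Step 2: decrease by 15% => multiply by 85/100
  2931/2 * 85/100 = 49827/40
Step 3: increase by 5% => multiply by 105/100
  49827/40 * 105/100 = 1046367/800
Final value = 1046367/800

1046367/800


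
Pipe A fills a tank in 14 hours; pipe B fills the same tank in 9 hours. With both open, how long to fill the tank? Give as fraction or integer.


Rate of A = 1/14 job per hour
Rate of B = 1/9 job per hour
Combined rate = 1/14 + 1/9
Find common denominator: (9 + 14)/(14*9) = 23/126
Combined rate = 23/126 job per hour
Time together = 1 / (23/126) = 126/23 hours

126/23


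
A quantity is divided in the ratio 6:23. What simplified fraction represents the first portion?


Total parts = 6 + 23 = 29
First part fraction = 6/29
Simplify: 6/29 = 6/29

6/29


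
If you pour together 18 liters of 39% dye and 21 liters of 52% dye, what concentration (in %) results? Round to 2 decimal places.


Solute in mixture 1 = 39% of 18 L = 18*39/100 = 351/50 L
Solute in mixture 2 = 52% of 21 L = 21*52/100 = 273/25 L
Total solute = 351/50 + 273/25 = 897/50 L
Total volume = 18 + 21 = 39 L
Final concentration = 897/50/39 * 100 = 46.00%

46.00


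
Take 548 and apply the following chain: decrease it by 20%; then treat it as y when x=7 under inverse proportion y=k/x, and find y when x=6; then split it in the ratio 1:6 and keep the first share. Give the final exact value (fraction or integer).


Start with 548.
Step 1: Decrease by 20%: 548 * 80/100 = 2192/5
Step 2: Inverse prop: k = (2192/5)*7; new y = k/6 = 2192/5*7/6 = 7672/15
Step 3: Split 1:6, first share = 7672/15 * 1/7 = 1096/15
Final result = 1096/15

1096/15


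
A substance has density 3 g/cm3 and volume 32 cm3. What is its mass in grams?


Using mass = density * volume
Density = 3 g/cm3
Volume = 32 cm3
Mass = 3 * 32
= 96 g

96


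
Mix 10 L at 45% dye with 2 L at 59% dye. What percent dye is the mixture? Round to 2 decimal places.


Solute in mixture 1 = 45% of 10 L = 10*45/100 = 9/2 L
Solute in mixture 2 = 59% of 2 L = 2*59/100 = 59/50 L
Total solute = 9/2 + 59/50 = 142/25 L
Total volume = 10 + 2 = 12 L
Final concentration = 142/25/12 * 100 = 47.33%

47.33


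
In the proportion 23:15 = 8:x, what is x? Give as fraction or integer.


Setting up: 23/15 = 8/x
Cross multiply: 23 * x = 15 * 8
23x = 120
x = 120/23
x = 120/23

120/23


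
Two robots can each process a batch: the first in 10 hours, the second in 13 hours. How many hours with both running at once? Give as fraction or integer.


Rate of A = 1/10 job per hour
Rate of B = 1/13 job per hour
Combined rate = 1/10 + 1/13
Find common denominator: (13 + 10)/(10*13) = 23/130
Combined rate = 23/130 job per hour
Time together = 1 / (23/130) = 130/23 hours

130/23


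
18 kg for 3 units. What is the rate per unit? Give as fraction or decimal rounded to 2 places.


Total kg = 18
Number of units = 3
Unit rate = 18 / 3
= 6 kg per unit

6


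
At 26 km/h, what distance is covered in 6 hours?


Using distance = speed * time
Speed = 26 km/h
Time = 6 hours
Distance = 26 * 6
= 156 km

156


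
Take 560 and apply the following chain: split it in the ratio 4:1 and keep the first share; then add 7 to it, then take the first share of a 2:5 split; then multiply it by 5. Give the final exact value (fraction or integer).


Start with 560.
Step 1: Split 4:1, first share = 560 * 4/5 = 448
Step 2: Add 7: 448+7=455; split 2:5 first = 455*2/7 = 130
Step 3: Multiply by 5: 130 * 5 = 650
Final result = 650

650


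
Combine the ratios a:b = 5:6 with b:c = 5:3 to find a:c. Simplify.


Given a:b = 5:6 and b:c = 5:3
Make b consistent. Multiply first ratio by 5: a:b = 25:30
Multiply second ratio by 6: b:c = 30:18
Now b = 30 in both, so a:b:c = 25:30:18
Therefore a:c = 25:18
Simplify by GCD: a:c = 25:18

25:18


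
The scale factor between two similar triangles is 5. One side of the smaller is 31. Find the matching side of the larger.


Similar triangles have proportional sides
Scale factor = 5
Smaller side = 31
Corresponding larger side = 31 * 5
= 155

155


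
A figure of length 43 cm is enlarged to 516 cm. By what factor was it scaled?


Original length = 43 cm
Scaled length = 516 cm
Scale factor = 516 / 43
= 12

12


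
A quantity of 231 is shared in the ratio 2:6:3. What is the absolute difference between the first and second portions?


Total parts = 2 + 6 + 3 = 11
Value per part = 231 / 11 = 21
Shares: 2*21=42, 6*21=126, 3*21=63
First share = 42, second share = 126
Difference = |42 - 126| = 84

84


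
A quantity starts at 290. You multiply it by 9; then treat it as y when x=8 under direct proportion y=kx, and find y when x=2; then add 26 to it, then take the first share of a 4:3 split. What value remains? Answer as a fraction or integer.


Start with 290.
Step 1: Multiply by 9: 290 * 9 = 2610
Step 2: Direct prop: k = (2610)/8; new y = k*2 = 2610*2/8 = 1305/2
Step 3: Add 26: 1305/2+26=1357/2; split 4:3 first = 1357/2*4/7 = 2714/7
Final result = 2714/7

2714/7


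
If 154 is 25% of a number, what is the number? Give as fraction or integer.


Given: 154 is 25% of the whole
Set up: 154 = 25/100 * whole
whole = 154 * 100 / 25
whole = 15400 / 25
whole = 616

616


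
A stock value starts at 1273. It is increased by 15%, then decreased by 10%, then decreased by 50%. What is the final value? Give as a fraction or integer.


Start: 1273
Step 1: increase by 15% => multiply by 115/100
  1273 * 115/100 = 29279/20
Step 2: decrease by 10% => multiply by 90/100
  29279/20 * 90/100 = 263511/200
Step 3: decrease by 50% => multiply by 50/100
  263511/200 * 50/100 = 263511/400
Final value = 263511/400

263511/400


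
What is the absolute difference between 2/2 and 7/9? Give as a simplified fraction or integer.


Simplify: 2/2 = 1 and 7/9 = 7/9
Find common denominator: LCD = 9
Convert: 9/9 and 7/9
Difference = |9 - 7|/9 = 2/9
Simplified = 2/9

2/9


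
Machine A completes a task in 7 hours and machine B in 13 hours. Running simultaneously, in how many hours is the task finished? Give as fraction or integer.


Rate of A = 1/7 job per hour
Rate of B = 1/13 job per hour
Combined rate = 1/7 + 1/13
Find common denominator: (13 + 7)/(7*13) = 20/91
Combined rate = 20/91 job per hour
Time together = 1 / (20/91) = 91/20 hours

91/20


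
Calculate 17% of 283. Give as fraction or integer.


Compute 17% of 283
Convert percentage: 17% = 17/100
Multiply: 283 * 17/100
= 4811/100
= 4811/100

4811/100


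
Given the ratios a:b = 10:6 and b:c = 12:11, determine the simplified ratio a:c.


Given a:b = 10:6 and b:c = 12:11
Make b consistent. Multiply first ratio by 12: a:b = 120:72
Multiply second ratio by 6: b:c = 72:66
Now b = 72 in both, so a:b:c = 120:72:66
Therefore a:c = 120:66
Simplify by GCD: a:c = 20:11

20:11


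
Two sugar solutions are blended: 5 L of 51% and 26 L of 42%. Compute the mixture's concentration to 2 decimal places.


Solute in mixture 1 = 51% of 5 L = 5*51/100 = 51/20 L
Solute in mixture 2 = 42% of 26 L = 26*42/100 = 273/25 L
Total solute = 51/20 + 273/25 = 1347/100 L
Total volume = 5 + 26 = 31 L
Final concentration = 1347/100/31 * 100 = 43.45%

43.45


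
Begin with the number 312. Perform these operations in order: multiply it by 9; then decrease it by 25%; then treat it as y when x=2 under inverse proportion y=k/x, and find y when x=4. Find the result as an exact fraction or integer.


Start with 312.
Step 1: Multiply by 9: 312 * 9 = 2808
Step 2: Decrease by 25%: 2808 * 75/100 = 2106
Step 3: Inverse prop: k = (2106)*2; new y = k/4 = 2106*2/4 = 1053
Final result = 1053

1053


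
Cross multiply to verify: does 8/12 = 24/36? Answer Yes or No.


Cross multiply to check 8/12 = 24/36
Left cross product: 8 * 36 = 288
Right cross product: 12 * 24 = 288
288 = 288
Equal, so proportions match => Yes

Yes


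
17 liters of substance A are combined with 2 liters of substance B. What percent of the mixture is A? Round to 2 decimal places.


Volume of A = 17 L
Volume of B = 2 L
Total volume = 17 + 2 = 19 L
Percentage of A = (17/19) * 100
= 89.47%

89.47


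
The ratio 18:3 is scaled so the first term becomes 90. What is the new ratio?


Original ratio: 18:3
First term target: 90
Scale factor = 90 / 18 = 5
Multiply second term: 3 * 5 = 15
Equivalent ratio = 90:15

90:15


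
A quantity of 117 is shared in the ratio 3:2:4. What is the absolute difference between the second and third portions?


Total parts = 3 + 2 + 4 = 9
Value per part = 117 / 9 = 13
Shares: 3*13=39, 2*13=26, 4*13=52
Second share = 26, third share = 52
Difference = |26 - 52| = 26

26


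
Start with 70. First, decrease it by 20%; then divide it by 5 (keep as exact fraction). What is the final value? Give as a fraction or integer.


Start with 70.
Step 1: Decrease by 20%: 70 * 80/100 = 56
Step 2: Divide by 5: 56 / 5 = 56/5
Final result = 56/5

56/5


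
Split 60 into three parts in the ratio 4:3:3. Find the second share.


Ratio = 4:3:3
Total parts = 4 + 3 + 3 = 10
Value per part = 60 / 10 = 6
First share = 4 * 6 = 24
Middle share = 3 * 6 = 18
Third share = 3 * 6 = 18

18


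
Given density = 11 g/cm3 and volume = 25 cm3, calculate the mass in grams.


Using mass = density * volume
Density = 11 g/cm3
Volume = 25 cm3
Mass = 11 * 25
= 275 g

275


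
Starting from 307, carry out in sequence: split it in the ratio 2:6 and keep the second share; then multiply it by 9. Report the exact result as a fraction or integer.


Start with 307.
Step 1: Split 2:6, second share = 307 * 6/8 = 921/4
Step 2: Multiply by 9: 921/4 * 9 = 8289/4
Final result = 8289/4

8289/4


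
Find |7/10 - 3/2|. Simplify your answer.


Simplify: 7/10 = 7/10 and 3/2 = 3/2
Find common denominator: LCD = 10
Convert: 7/10 and 15/10
Difference = |7 - 15|/10 = 8/10
Simplified = 4/5

4/5


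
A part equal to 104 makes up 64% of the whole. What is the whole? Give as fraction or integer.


Given: 104 is 64% of the whole
Set up: 104 = 64/100 * whole
whole = 104 * 100 / 64
whole = 10400 / 64
whole = 325/2

325/2


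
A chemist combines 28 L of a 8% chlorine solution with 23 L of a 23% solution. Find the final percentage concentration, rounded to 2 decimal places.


Solute in mixture 1 = 8% of 28 L = 28*8/100 = 56/25 L
Solute in mixture 2 = 23% of 23 L = 23*23/100 = 529/100 L
Total solute = 56/25 + 529/100 = 753/100 L
Total volume = 28 + 23 = 51 L
Final concentration = 753/100/51 * 100 = 14.76%

14.76


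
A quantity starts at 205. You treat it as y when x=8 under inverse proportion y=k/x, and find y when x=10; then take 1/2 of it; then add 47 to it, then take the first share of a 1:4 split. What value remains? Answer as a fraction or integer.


Start with 205.
Step 1: Inverse prop: k = (205)*8; new y = k/10 = 205*8/10 = 164
Step 2: Take 1/2: 164 * 1/2 = 82
Step 3: Add 47: 82+47=129; split 1:4 first = 129*1/5 = 129/5
Final result = 129/5

129/5


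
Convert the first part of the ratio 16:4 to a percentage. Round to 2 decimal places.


Total parts = 16 + 4 = 20
First part fraction = 16/20
Percentage = (16/20) * 100
= 0.8 * 100
= 80.00%

80.00


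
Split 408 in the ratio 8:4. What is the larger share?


Total parts = 8 + 4 = 12
Value per part = 408 / 12 = 34
First share = 8 * 34 = 272
Second share = 4 * 34 = 136
Larger share = 272

272


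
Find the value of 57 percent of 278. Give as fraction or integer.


Compute 57% of 278
Convert percentage: 57% = 57/100
Multiply: 278 * 57/100
= 15846/100
= 7923/50

7923/50


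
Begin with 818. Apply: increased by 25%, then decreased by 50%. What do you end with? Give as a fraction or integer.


Start: 818
Step 1: increase by 25% => multiply by 125/100
  818 * 125/100 = 2045/2
Step 2: decrease by 50% => multiply by 50/100
  2045/2 * 50/100 = 2045/4
Final value = 2045/4

2045/4


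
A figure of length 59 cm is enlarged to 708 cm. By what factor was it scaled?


Original length = 59 cm
Scaled length = 708 cm
Scale factor = 708 / 59
= 12

12


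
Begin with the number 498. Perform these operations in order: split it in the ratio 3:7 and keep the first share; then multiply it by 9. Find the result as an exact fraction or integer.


Start with 498.
Step 1: Split 3:7, first share = 498 * 3/10 = 747/5
Step 2: Multiply by 9: 747/5 * 9 = 6723/5
Final result = 6723/5

6723/5


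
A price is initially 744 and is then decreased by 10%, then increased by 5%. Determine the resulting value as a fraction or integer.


Start: 744
Step 1: decrease by 10% => multiply by 90/100
  744 * 90/100 = 3348/5
Step 2: increase by 5% => multiply by 105/100
  3348/5 * 105/100 = 17577/25
Final value = 17577/25

17577/25


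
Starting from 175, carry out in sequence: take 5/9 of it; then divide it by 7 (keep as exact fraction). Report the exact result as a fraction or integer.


Start with 175.
Step 1: Take 5/9: 175 * 5/9 = 875/9
Step 2: Divide by 7: 875/9 / 7 = 125/9
Final result = 125/9

125/9


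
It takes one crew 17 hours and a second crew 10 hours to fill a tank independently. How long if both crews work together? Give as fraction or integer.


Rate of A = 1/17 job per hour
Rate of B = 1/10 job per hour
Combined rate = 1/17 + 1/10
Find common denominator: (10 + 17)/(17*10) = 27/170
Combined rate = 27/170 job per hour
Time together = 1 / (27/170) = 170/27 hours

170/27


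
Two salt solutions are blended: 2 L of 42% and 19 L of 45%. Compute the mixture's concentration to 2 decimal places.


Solute in mixture 1 = 42% of 2 L = 2*42/100 = 21/25 L
Solute in mixture 2 = 45% of 19 L = 19*45/100 = 171/20 L
Total solute = 21/25 + 171/20 = 939/100 L
Total volume = 2 + 19 = 21 L
Final concentration = 939/100/21 * 100 = 44.71%

44.71


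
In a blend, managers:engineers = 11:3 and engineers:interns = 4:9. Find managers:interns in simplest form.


Given a:b = 11:3 and b:c = 4:9
Make b consistent. Multiply first ratio by 4: a:b = 44:12
Multiply second ratio by 3: b:c = 12:27
Now b = 12 in both, so a:b:c = 44:12:27
Therefore a:c = 44:27
Simplify by GCD: a:c = 44:27

44:27


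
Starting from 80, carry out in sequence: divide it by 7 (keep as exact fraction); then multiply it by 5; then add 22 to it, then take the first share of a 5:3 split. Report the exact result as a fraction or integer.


Start with 80.
Step 1: Divide by 7: 80 / 7 = 80/7
Step 2: Multiply by 5: 80/7 * 5 = 400/7
Step 3: Add 22: 400/7+22=554/7; split 5:3 first = 554/7*5/8 = 1385/28
Final result = 1385/28

1385/28


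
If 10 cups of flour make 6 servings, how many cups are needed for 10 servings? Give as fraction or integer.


Original: 10 cups for 6 servings
Target servings = 10
Scaling factor = 10/6
New amount = 10 * 10/6
= 100/6
= 50/3 cups

50/3


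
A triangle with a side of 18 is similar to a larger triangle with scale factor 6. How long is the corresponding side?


Similar triangles have proportional sides
Scale factor = 6
Smaller side = 18
Corresponding larger side = 18 * 6
= 108

108


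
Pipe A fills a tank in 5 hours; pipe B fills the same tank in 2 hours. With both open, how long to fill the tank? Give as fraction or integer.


Rate of A = 1/5 job per hour
Rate of B = 1/2 job per hour
Combined rate = 1/5 + 1/2
Find common denominator: (2 + 5)/(5*2) = 7/10
Combined rate = 7/10 job per hour
Time together = 1 / (7/10) = 10/7 hours

10/7


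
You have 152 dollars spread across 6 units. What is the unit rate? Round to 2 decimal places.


Total dollars = 152
Number of units = 6
Unit rate = 152 / 6
= 25.33 dollars per unit

25.33


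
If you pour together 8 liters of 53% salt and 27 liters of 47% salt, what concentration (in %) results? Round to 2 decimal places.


Solute in mixture 1 = 53% of 8 L = 8*53/100 = 106/25 L
Solute in mixture 2 = 47% of 27 L = 27*47/100 = 1269/100 L
Total solute = 106/25 + 1269/100 = 1693/100 L
Total volume = 8 + 27 = 35 L
Final concentration = 1693/100/35 * 100 = 48.37%

48.37


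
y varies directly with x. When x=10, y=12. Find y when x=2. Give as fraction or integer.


Direct proportion: y = kx
Find k: k = 12/10 = 6/5
Compute y at x=2: y = 6/5 * 2
y = 12/5

12/5


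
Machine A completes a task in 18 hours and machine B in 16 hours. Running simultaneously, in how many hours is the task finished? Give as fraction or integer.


Rate of A = 1/18 job per hour
Rate of B = 1/16 job per hour
Combined rate = 1/18 + 1/16
Find common denominator: (16 + 18)/(18*16) = 34/288
Combined rate = 17/144 job per hour
Time together = 1 / (17/144) = 144/17 hours

144/17


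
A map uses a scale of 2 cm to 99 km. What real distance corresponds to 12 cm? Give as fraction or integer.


Map scale: 2 cm = 99 km
Measured distance on map = 12 cm
Set up proportion: 12 * 99 / 2
= 1188 / 2
= 594 km

594


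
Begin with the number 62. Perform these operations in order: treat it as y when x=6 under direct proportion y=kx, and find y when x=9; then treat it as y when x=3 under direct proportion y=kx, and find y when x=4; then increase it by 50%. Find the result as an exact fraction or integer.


Start with 62.
Step 1: Direct prop: k = (62)/6; new y = k*9 = 62*9/6 = 93
Step 2: Direct prop: k = (93)/3; new y = k*4 = 93*4/3 = 124
Step 3: Increase by 50%: 124 * 150/100 = 186
Final result = 186

186


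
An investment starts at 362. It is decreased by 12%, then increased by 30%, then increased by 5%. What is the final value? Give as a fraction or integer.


Start: 362
Step 1: decrease by 12% => multiply by 88/100
  362 * 88/100 = 7964/25
Step 2: increase by 30% => multiply by 130/100
  7964/25 * 130/100 = 51766/125
Step 3: increase by 5% => multiply by 105/100
  51766/125 * 105/100 = 543543/1250
Final value = 543543/1250

543543/1250


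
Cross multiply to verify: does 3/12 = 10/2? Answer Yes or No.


Cross multiply to check 3/12 = 10/2
Left cross product: 3 * 2 = 6
Right cross product: 12 * 10 = 120
6 != 120
Not equal, so proportions differ => No

No


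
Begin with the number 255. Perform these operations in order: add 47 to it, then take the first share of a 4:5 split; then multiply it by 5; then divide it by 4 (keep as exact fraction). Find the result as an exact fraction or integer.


Start with 255.
Step 1: Add 47: 255+47=302; split 4:5 first = 302*4/9 = 1208/9
Step 2: Multiply by 5: 1208/9 * 5 = 6040/9
Step 3: Divide by 4: 6040/9 / 4 = 1510/9
Final result = 1510/9

1510/9


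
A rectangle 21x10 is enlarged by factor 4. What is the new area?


Original dimensions: 21 x 10
Enlargement factor = 4
New width = 21 * 4 = 84
New height = 10 * 4 = 40
New area = 84 * 40 = 3360

3360
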